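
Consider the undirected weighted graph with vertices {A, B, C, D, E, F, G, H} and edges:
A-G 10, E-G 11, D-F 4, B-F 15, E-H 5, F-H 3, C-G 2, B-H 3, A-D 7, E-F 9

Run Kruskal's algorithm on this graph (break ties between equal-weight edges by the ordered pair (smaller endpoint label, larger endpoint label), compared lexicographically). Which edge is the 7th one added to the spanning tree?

A-G

Kruskal's algorithm — process edges by increasing weight (ties by edge label):
C-G (2): add — endpoints in different components.
B-H (3): add — endpoints in different components.
F-H (3): add — endpoints in different components.
D-F (4): add — endpoints in different components.
E-H (5): add — endpoints in different components.
A-D (7): add — endpoints in different components.
E-F (9): skip — E and F already connected.
A-G (10): add — endpoints in different components.
The 7th edge added is A-G.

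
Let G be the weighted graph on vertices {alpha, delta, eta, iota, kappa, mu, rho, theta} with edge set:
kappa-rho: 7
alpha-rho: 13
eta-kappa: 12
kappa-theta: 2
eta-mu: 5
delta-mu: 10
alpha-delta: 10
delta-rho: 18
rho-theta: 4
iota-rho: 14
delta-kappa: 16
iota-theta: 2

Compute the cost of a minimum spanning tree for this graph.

45

Prim's algorithm from kappa:
Step 1: cheapest edge leaving the tree is kappa-theta (2); add theta.
Step 2: cheapest edge leaving the tree is iota-theta (2); add iota.
Step 3: cheapest edge leaving the tree is rho-theta (4); add rho.
Step 4: cheapest edge leaving the tree is eta-kappa (12); add eta.
Step 5: cheapest edge leaving the tree is eta-mu (5); add mu.
Step 6: cheapest edge leaving the tree is delta-mu (10); add delta.
Step 7: cheapest edge leaving the tree is alpha-delta (10); add alpha.
MST edges: kappa-theta, iota-theta, rho-theta, eta-kappa, eta-mu, delta-mu, alpha-delta; total weight 2+2+4+12+5+10+10 = 45.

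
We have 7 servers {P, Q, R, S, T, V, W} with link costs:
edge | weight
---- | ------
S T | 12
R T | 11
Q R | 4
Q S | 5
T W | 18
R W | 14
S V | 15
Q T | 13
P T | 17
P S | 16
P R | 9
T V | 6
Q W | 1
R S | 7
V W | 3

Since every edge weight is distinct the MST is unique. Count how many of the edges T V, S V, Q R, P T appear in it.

2

Sort edges by weight, then run Kruskal:
Q W (1): add. Components now {P} {R} {Q,W} {S} {V} {T}
V W (3): add. Components now {P} {R} {Q,V,W} {S} {T}
Q R (4): add. Components now {P} {Q,R,V,W} {S} {T}
Q S (5): add. Components now {P} {Q,R,S,V,W} {T}
T V (6): add. Components now {P} {Q,R,S,T,V,W}
R S (7): skip — R and S already connected.
P R (9): add. Components now {P,Q,R,S,T,V,W}
MST edge set: {Q W, V W, Q R, Q S, T V, P R}.
Of the listed edges, {T V, Q R} are in the MST → 2.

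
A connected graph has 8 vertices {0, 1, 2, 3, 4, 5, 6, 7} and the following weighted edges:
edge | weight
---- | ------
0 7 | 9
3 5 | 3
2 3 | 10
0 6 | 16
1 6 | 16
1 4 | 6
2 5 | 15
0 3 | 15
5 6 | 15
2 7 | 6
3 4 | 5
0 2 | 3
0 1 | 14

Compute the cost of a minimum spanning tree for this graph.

Kruskal's algorithm — process edges by increasing weight (ties by edge label):
0 2 (3): add — endpoints in different components.
3 5 (3): add — endpoints in different components.
3 4 (5): add — endpoints in different components.
1 4 (6): add — endpoints in different components.
2 7 (6): add — endpoints in different components.
0 7 (9): skip — 0 and 7 already connected.
2 3 (10): add — endpoints in different components.
0 1 (14): skip — 0 and 1 already connected.
0 3 (15): skip — 0 and 3 already connected.
2 5 (15): skip — 2 and 5 already connected.
5 6 (15): add — endpoints in different components.
MST edges: 0 2, 3 5, 3 4, 1 4, 2 7, 2 3, 5 6; total weight 3+3+5+6+6+10+15 = 48.

48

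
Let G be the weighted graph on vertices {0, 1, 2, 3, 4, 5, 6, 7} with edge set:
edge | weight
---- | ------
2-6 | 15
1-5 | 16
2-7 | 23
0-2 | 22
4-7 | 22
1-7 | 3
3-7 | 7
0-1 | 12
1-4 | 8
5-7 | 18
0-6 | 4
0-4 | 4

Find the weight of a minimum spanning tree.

57

Prim, starting at 7.
Step 1: cheapest edge leaving the tree is 1-7 (3); add 1.
Step 2: cheapest edge leaving the tree is 3-7 (7); add 3.
Step 3: cheapest edge leaving the tree is 1-4 (8); add 4.
Step 4: cheapest edge leaving the tree is 0-4 (4); add 0.
Step 5: cheapest edge leaving the tree is 0-6 (4); add 6.
Step 6: cheapest edge leaving the tree is 2-6 (15); add 2.
Step 7: cheapest edge leaving the tree is 1-5 (16); add 5.
MST edges: 1-7, 3-7, 1-4, 0-4, 0-6, 2-6, 1-5; total weight 3+7+8+4+4+15+16 = 57.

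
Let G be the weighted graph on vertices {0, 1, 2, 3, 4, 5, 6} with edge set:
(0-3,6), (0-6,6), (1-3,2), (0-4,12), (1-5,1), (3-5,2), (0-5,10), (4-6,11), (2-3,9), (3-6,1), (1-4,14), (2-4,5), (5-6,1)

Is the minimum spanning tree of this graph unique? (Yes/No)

Kruskal: consider edges lightest-first.
1-5 (1): add. Components now {0} {1,5} {2} {3} {4} {6}
3-6 (1): add. Components now {0} {1,5} {2} {3,6} {4}
5-6 (1): add. Components now {0} {1,3,5,6} {2} {4}
1-3 (2): skip — 1 and 3 already connected.
3-5 (2): skip — 3 and 5 already connected.
2-4 (5): add. Components now {0} {1,3,5,6} {2,4}
0-3 (6): add. Components now {0,1,3,5,6} {2,4}
0-6 (6): skip — 0 and 6 already connected.
2-3 (9): add. Components now {0,1,2,3,4,5,6}
Non-tree edge 0-6 has weight 6, equal to the heaviest edge on its tree cycle — swapping gives another MST of the same weight. Not unique.

No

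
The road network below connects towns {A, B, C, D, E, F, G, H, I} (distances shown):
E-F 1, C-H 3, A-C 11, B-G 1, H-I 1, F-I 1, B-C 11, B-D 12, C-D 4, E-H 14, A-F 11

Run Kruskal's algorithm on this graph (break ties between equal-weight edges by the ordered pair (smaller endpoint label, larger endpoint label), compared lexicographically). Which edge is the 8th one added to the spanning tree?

B-C

Kruskal's algorithm — process edges by increasing weight (ties by edge label):
B-G (1): add — endpoints in different components.
E-F (1): add — endpoints in different components.
F-I (1): add — endpoints in different components.
H-I (1): add — endpoints in different components.
C-H (3): add — endpoints in different components.
C-D (4): add — endpoints in different components.
A-C (11): add — endpoints in different components.
A-F (11): skip — A and F already connected.
B-C (11): add — endpoints in different components.
The 8th edge added is B-C.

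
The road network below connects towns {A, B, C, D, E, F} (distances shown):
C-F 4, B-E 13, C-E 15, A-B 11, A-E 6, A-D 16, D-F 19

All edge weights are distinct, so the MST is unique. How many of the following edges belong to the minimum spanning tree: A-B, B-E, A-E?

2

Kruskal's algorithm — process edges by increasing weight (ties by edge label):
C-F (4): add — endpoints in different components.
A-E (6): add — endpoints in different components.
A-B (11): add — endpoints in different components.
B-E (13): skip — B and E already connected.
C-E (15): add — endpoints in different components.
A-D (16): add — endpoints in different components.
MST edge set: {C-F, A-E, A-B, C-E, A-D}.
Of the listed edges, {A-B, A-E} are in the MST → 2.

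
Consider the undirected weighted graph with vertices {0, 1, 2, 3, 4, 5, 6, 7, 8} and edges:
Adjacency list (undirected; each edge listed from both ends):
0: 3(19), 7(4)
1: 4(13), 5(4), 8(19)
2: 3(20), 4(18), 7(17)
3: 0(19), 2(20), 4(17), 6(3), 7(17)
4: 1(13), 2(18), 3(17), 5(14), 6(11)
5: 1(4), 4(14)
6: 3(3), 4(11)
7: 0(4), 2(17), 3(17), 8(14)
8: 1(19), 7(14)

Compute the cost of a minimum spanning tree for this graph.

Prim, starting at 8.
Step 1: frontier [7—8 14, 1—8 19] → take 7—8 (14); add 7.
Step 2: frontier [0—7 4, 2—7 17, 3—7 17, 1—8 19] → take 0—7 (4); add 0.
Step 3: frontier [0—3 19, 2—7 17, 3—7 17, 1—8 19] → take 2—7 (17); add 2.
Step 4: frontier [0—3 19, 2—4 18, 2—3 20, 3—7 17, 1—8 19] → take 3—7 (17); add 3.
Step 5: frontier [2—4 18, 3—6 3, 3—4 17, 1—8 19] → take 3—6 (3); add 6.
Step 6: frontier [2—4 18, 3—4 17, 4—6 11, 1—8 19] → take 4—6 (11); add 4.
Step 7: frontier [1—4 13, 4—5 14, 1—8 19] → take 1—4 (13); add 1.
Step 8: frontier [1—5 4, 4—5 14] → take 1—5 (4); add 5.
MST edges: 7—8, 0—7, 2—7, 3—7, 3—6, 4—6, 1—4, 1—5; total weight 14+4+17+17+3+11+13+4 = 83.

83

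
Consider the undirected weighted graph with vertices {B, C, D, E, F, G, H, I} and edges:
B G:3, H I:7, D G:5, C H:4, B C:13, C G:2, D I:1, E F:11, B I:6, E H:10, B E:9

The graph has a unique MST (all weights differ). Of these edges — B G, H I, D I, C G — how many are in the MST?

Kruskal: consider edges lightest-first.
D I (1): add — endpoints in different components.
C G (2): add — endpoints in different components.
B G (3): add — endpoints in different components.
C H (4): add — endpoints in different components.
D G (5): add — endpoints in different components.
B I (6): skip — B and I already connected.
H I (7): skip — H and I already connected.
B E (9): add — endpoints in different components.
E H (10): skip — E and H already connected.
E F (11): add — endpoints in different components.
MST edge set: {D I, C G, B G, C H, D G, B E, E F}.
Of the listed edges, {B G, D I, C G} are in the MST → 3.

3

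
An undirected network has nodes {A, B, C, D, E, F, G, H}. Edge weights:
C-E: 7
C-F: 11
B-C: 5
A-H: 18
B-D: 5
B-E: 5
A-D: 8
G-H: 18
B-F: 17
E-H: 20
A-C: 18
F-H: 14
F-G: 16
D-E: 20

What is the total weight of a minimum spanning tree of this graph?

64

Prim, starting at D.
Step 1: frontier [B-D 5, A-D 8, D-E 20] → take B-D (5); add B.
Step 2: frontier [B-C 5, B-E 5, B-F 17, A-D 8, D-E 20] → take B-C (5); add C.
Step 3: frontier [B-E 5, B-F 17, C-E 7, C-F 11, A-C 18, A-D 8, D-E 20] → take B-E (5); add E.
Step 4: frontier [B-F 17, C-F 11, A-C 18, A-D 8, E-H 20] → take A-D (8); add A.
Step 5: frontier [A-H 18, B-F 17, C-F 11, E-H 20] → take C-F (11); add F.
Step 6: frontier [A-H 18, E-H 20, F-H 14, F-G 16] → take F-H (14); add H.
Step 7: frontier [F-G 16, G-H 18] → take F-G (16); add G.
MST edges: B-D, B-C, B-E, A-D, C-F, F-H, F-G; total weight 5+5+5+8+11+14+16 = 64.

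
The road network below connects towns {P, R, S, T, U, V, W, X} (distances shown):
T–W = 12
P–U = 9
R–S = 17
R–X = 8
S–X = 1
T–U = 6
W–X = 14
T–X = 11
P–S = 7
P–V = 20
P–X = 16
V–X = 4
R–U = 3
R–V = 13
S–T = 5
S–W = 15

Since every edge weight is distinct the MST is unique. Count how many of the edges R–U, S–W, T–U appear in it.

Kruskal: consider edges lightest-first.
S–X (1): add — endpoints in different components.
R–U (3): add — endpoints in different components.
V–X (4): add — endpoints in different components.
S–T (5): add — endpoints in different components.
T–U (6): add — endpoints in different components.
P–S (7): add — endpoints in different components.
R–X (8): skip — X and R already connected.
P–U (9): skip — P and U already connected.
T–X (11): skip — T and X already connected.
T–W (12): add — endpoints in different components.
MST edge set: {S–X, R–U, V–X, S–T, T–U, P–S, T–W}.
Of the listed edges, {R–U, T–U} are in the MST → 2.

2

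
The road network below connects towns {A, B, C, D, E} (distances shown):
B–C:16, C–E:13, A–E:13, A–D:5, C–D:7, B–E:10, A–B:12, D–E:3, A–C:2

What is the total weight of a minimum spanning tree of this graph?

20

Prim's algorithm from A:
Step 1: cheapest edge leaving the tree is A–C (2); add C.
Step 2: cheapest edge leaving the tree is A–D (5); add D.
Step 3: cheapest edge leaving the tree is D–E (3); add E.
Step 4: cheapest edge leaving the tree is B–E (10); add B.
MST edges: A–C, A–D, D–E, B–E; total weight 2+5+3+10 = 20.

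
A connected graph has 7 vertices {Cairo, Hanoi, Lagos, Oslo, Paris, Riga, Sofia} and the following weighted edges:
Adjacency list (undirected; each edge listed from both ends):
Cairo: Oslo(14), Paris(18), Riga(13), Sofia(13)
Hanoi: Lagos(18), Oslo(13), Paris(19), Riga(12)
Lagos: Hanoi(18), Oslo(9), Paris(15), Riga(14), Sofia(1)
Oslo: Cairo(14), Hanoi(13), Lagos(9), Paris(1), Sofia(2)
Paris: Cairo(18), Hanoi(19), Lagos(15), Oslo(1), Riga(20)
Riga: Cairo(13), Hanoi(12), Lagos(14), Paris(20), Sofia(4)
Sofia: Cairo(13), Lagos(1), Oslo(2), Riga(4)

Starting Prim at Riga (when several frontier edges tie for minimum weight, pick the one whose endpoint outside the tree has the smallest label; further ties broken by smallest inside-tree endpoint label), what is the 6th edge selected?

Prim's algorithm from Riga:
Step 1: cheapest edge leaving the tree is Riga–Sofia (4); add Sofia.
Step 2: cheapest edge leaving the tree is Lagos–Sofia (1); add Lagos.
Step 3: cheapest edge leaving the tree is Oslo–Sofia (2); add Oslo.
Step 4: cheapest edge leaving the tree is Oslo–Paris (1); add Paris.
Step 5: cheapest edge leaving the tree is Hanoi–Riga (12); add Hanoi.
Step 6: cheapest edge leaving the tree is Cairo–Riga (13); add Cairo.
The 6th edge added is Cairo–Riga.

Cairo-Riga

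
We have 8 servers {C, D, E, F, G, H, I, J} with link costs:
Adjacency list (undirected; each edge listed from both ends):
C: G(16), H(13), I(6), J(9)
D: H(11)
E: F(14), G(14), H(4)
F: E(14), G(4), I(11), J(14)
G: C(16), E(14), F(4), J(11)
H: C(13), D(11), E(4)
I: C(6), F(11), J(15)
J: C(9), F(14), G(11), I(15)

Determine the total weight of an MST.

Prim's algorithm from J:
Step 1: cheapest edge leaving the tree is C J (9); add C.
Step 2: cheapest edge leaving the tree is C I (6); add I.
Step 3: cheapest edge leaving the tree is F I (11); add F.
Step 4: cheapest edge leaving the tree is F G (4); add G.
Step 5: cheapest edge leaving the tree is C H (13); add H.
Step 6: cheapest edge leaving the tree is E H (4); add E.
Step 7: cheapest edge leaving the tree is D H (11); add D.
MST edges: C J, C I, F I, F G, C H, E H, D H; total weight 9+6+11+4+13+4+11 = 58.

58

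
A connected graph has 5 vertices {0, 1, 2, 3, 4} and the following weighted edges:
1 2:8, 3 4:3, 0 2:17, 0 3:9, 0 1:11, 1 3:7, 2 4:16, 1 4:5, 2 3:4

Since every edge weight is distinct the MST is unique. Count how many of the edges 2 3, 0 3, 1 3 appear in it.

2

Kruskal's algorithm — process edges by increasing weight (ties by edge label):
3 4 (3): add — endpoints in different components.
2 3 (4): add — endpoints in different components.
1 4 (5): add — endpoints in different components.
1 3 (7): skip — 1 and 3 already connected.
1 2 (8): skip — 1 and 2 already connected.
0 3 (9): add — endpoints in different components.
MST edge set: {3 4, 2 3, 1 4, 0 3}.
Of the listed edges, {2 3, 0 3} are in the MST → 2.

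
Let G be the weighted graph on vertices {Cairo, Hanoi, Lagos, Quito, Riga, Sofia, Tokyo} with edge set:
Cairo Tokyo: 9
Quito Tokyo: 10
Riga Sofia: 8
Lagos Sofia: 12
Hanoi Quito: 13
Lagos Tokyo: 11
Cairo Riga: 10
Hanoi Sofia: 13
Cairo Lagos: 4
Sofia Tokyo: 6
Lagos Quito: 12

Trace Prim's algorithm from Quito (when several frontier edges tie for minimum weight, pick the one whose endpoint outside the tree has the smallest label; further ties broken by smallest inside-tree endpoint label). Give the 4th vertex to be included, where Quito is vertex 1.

Prim, starting at Quito.
Step 1: frontier [Quito Tokyo 10, Lagos Quito 12, Hanoi Quito 13] → take Quito Tokyo (10); add Tokyo.
Step 2: frontier [Lagos Quito 12, Hanoi Quito 13, Sofia Tokyo 6, Cairo Tokyo 9, Lagos Tokyo 11] → take Sofia Tokyo (6); add Sofia.
Step 3: frontier [Lagos Quito 12, Hanoi Quito 13, Riga Sofia 8, Lagos Sofia 12, Hanoi Sofia 13, Cairo Tokyo 9, Lagos Tokyo 11] → take Riga Sofia (8); add Riga.
Step 4: frontier [Lagos Quito 12, Hanoi Quito 13, Cairo Riga 10, Lagos Sofia 12, Hanoi Sofia 13, Cairo Tokyo 9, Lagos Tokyo 11] → take Cairo Tokyo (9); add Cairo.
Step 5: frontier [Cairo Lagos 4, Lagos Quito 12, Hanoi Quito 13, Lagos Sofia 12, Hanoi Sofia 13, Lagos Tokyo 11] → take Cairo Lagos (4); add Lagos.
Step 6: frontier [Hanoi Quito 13, Hanoi Sofia 13] → take Hanoi Quito (13); add Hanoi.
Vertex order: Quito, Tokyo, Sofia, Riga, Cairo, Lagos, Hanoi. The 4th vertex is Riga.

Riga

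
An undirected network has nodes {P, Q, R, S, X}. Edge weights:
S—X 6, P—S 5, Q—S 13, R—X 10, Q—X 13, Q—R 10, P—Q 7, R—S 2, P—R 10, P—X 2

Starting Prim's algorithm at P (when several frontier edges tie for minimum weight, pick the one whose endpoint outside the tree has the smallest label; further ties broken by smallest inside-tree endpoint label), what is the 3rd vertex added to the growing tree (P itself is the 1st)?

S

Grow the tree from P using Prim:
Step 1: frontier [P—X 2, P—S 5, P—Q 7, P—R 10] → take P—X (2); add X.
Step 2: frontier [P—S 5, P—Q 7, P—R 10, S—X 6, R—X 10, Q—X 13] → take P—S (5); add S.
Step 3: frontier [P—Q 7, P—R 10, R—S 2, Q—S 13, R—X 10, Q—X 13] → take R—S (2); add R.
Step 4: frontier [P—Q 7, Q—R 10, Q—S 13, Q—X 13] → take P—Q (7); add Q.
Vertex order: P, X, S, R, Q. The 3rd vertex is S.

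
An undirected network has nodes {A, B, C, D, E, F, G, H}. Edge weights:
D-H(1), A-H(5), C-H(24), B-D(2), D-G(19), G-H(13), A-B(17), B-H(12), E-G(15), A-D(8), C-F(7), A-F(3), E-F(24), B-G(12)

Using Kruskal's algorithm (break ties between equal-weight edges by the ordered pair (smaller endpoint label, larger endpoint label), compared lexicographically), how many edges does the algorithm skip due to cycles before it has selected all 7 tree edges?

Kruskal's algorithm — process edges by increasing weight (ties by edge label):
D-H (1): add — endpoints in different components.
B-D (2): add — endpoints in different components.
A-F (3): add — endpoints in different components.
A-H (5): add — endpoints in different components.
C-F (7): add — endpoints in different components.
A-D (8): skip — A and D already connected.
B-G (12): add — endpoints in different components.
B-H (12): skip — B and H already connected.
G-H (13): skip — G and H already connected.
E-G (15): add — endpoints in different components.
Edges rejected before the tree was complete: 3.

3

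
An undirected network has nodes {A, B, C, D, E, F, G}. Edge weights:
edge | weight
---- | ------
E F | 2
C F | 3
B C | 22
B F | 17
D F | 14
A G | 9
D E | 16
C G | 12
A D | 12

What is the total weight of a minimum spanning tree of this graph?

Kruskal's algorithm — process edges by increasing weight (ties by edge label):
E F (2): add. Components now {A} {B} {C} {D} {E,F} {G}
C F (3): add. Components now {A} {B} {C,E,F} {D} {G}
A G (9): add. Components now {A,G} {B} {C,E,F} {D}
A D (12): add. Components now {A,D,G} {B} {C,E,F}
C G (12): add. Components now {A,C,D,E,F,G} {B}
D F (14): skip — D and F already connected.
D E (16): skip — D and E already connected.
B F (17): add. Components now {A,B,C,D,E,F,G}
MST edges: E F, C F, A G, A D, C G, B F; total weight 2+3+9+12+12+17 = 55.

55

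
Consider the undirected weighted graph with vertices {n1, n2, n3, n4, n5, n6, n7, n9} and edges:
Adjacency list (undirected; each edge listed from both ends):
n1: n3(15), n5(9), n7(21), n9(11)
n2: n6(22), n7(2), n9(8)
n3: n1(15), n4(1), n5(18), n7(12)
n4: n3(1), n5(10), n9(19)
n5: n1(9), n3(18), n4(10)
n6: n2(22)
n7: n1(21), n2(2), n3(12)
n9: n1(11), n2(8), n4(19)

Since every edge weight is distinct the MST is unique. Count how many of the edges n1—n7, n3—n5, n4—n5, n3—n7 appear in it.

1

Kruskal: consider edges lightest-first.
n3—n4 (1): add — endpoints in different components.
n2—n7 (2): add — endpoints in different components.
n2—n9 (8): add — endpoints in different components.
n1—n5 (9): add — endpoints in different components.
n4—n5 (10): add — endpoints in different components.
n1—n9 (11): add — endpoints in different components.
n3—n7 (12): skip — n3 and n7 already connected.
n1—n3 (15): skip — n3 and n1 already connected.
n3—n5 (18): skip — n5 and n3 already connected.
n4—n9 (19): skip — n9 and n4 already connected.
n1—n7 (21): skip — n7 and n1 already connected.
n2—n6 (22): add — endpoints in different components.
MST edge set: {n3—n4, n2—n7, n2—n9, n1—n5, n4—n5, n1—n9, n2—n6}.
Of the listed edges, {n4—n5} are in the MST → 1.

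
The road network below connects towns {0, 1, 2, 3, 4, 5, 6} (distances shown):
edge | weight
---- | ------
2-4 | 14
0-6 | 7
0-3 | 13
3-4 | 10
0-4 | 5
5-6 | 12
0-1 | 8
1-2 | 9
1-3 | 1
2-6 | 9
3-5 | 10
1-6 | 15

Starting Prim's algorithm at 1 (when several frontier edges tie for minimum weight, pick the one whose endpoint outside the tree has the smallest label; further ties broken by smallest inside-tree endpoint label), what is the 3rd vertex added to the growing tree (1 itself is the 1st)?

Prim, starting at 1.
Step 1: frontier [1-3 1, 0-1 8, 1-2 9, 1-6 15] → take 1-3 (1); add 3.
Step 2: frontier [0-1 8, 1-2 9, 1-6 15, 3-4 10, 3-5 10, 0-3 13] → take 0-1 (8); add 0.
Step 3: frontier [0-4 5, 0-6 7, 1-2 9, 1-6 15, 3-4 10, 3-5 10] → take 0-4 (5); add 4.
Step 4: frontier [0-6 7, 1-2 9, 1-6 15, 3-5 10, 2-4 14] → take 0-6 (7); add 6.
Step 5: frontier [1-2 9, 3-5 10, 2-4 14, 2-6 9, 5-6 12] → take 1-2 (9); add 2.
Step 6: frontier [3-5 10, 5-6 12] → take 3-5 (10); add 5.
Vertex order: 1, 3, 0, 4, 6, 2, 5. The 3rd vertex is 0.

0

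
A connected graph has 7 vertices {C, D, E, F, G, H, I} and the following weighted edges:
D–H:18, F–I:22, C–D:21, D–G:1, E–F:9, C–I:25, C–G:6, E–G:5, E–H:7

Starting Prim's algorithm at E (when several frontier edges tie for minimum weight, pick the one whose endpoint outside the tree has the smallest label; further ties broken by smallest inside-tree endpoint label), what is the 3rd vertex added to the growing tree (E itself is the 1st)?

Prim's algorithm from E:
Step 1: frontier [E–G 5, E–H 7, E–F 9] → take E–G (5); add G.
Step 2: frontier [E–H 7, E–F 9, D–G 1, C–G 6] → take D–G (1); add D.
Step 3: frontier [D–H 18, C–D 21, E–H 7, E–F 9, C–G 6] → take C–G (6); add C.
Step 4: frontier [C–I 25, D–H 18, E–H 7, E–F 9] → take E–H (7); add H.
Step 5: frontier [C–I 25, E–F 9] → take E–F (9); add F.
Step 6: frontier [C–I 25, F–I 22] → take F–I (22); add I.
Vertex order: E, G, D, C, H, F, I. The 3rd vertex is D.

D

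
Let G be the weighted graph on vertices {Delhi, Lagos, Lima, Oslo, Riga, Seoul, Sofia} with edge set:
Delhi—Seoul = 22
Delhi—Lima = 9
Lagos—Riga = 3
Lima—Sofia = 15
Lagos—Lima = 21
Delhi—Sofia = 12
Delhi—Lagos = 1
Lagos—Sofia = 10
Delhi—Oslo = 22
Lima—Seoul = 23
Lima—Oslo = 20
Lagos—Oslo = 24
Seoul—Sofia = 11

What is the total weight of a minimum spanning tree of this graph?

Grow the tree from Lagos using Prim:
Step 1: cheapest edge leaving the tree is Delhi—Lagos (1); add Delhi.
Step 2: cheapest edge leaving the tree is Lagos—Riga (3); add Riga.
Step 3: cheapest edge leaving the tree is Delhi—Lima (9); add Lima.
Step 4: cheapest edge leaving the tree is Lagos—Sofia (10); add Sofia.
Step 5: cheapest edge leaving the tree is Seoul—Sofia (11); add Seoul.
Step 6: cheapest edge leaving the tree is Lima—Oslo (20); add Oslo.
MST edges: Delhi—Lagos, Lagos—Riga, Delhi—Lima, Lagos—Sofia, Seoul—Sofia, Lima—Oslo; total weight 1+3+9+10+11+20 = 54.

54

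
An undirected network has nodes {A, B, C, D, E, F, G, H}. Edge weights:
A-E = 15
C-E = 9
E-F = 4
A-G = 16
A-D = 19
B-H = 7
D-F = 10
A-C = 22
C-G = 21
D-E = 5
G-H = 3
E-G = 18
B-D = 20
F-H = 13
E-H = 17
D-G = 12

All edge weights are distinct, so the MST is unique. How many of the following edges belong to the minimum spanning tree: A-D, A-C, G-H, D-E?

2

Kruskal: consider edges lightest-first.
G-H (3): add — endpoints in different components.
E-F (4): add — endpoints in different components.
D-E (5): add — endpoints in different components.
B-H (7): add — endpoints in different components.
C-E (9): add — endpoints in different components.
D-F (10): skip — D and F already connected.
D-G (12): add — endpoints in different components.
F-H (13): skip — F and H already connected.
A-E (15): add — endpoints in different components.
MST edge set: {G-H, E-F, D-E, B-H, C-E, D-G, A-E}.
Of the listed edges, {G-H, D-E} are in the MST → 2.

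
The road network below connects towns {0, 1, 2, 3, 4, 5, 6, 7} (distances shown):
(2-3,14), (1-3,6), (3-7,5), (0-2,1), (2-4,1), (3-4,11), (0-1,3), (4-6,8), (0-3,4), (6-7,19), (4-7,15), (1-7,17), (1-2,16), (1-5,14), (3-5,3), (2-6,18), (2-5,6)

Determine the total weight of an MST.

Sort edges by weight, then run Kruskal:
0-2 (1): add — endpoints in different components.
2-4 (1): add — endpoints in different components.
0-1 (3): add — endpoints in different components.
3-5 (3): add — endpoints in different components.
0-3 (4): add — endpoints in different components.
3-7 (5): add — endpoints in different components.
1-3 (6): skip — 1 and 3 already connected.
2-5 (6): skip — 2 and 5 already connected.
4-6 (8): add — endpoints in different components.
MST edges: 0-2, 2-4, 0-1, 3-5, 0-3, 3-7, 4-6; total weight 1+1+3+3+4+5+8 = 25.

25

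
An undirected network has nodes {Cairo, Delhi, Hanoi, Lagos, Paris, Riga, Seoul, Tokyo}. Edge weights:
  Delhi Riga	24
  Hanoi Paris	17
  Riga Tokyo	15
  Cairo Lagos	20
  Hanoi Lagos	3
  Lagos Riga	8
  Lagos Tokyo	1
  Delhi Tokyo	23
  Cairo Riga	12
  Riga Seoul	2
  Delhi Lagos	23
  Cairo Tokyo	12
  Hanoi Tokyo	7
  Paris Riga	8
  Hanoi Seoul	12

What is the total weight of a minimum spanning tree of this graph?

Prim's algorithm from Lagos:
Step 1: cheapest edge leaving the tree is Lagos Tokyo (1); add Tokyo.
Step 2: cheapest edge leaving the tree is Hanoi Lagos (3); add Hanoi.
Step 3: cheapest edge leaving the tree is Lagos Riga (8); add Riga.
Step 4: cheapest edge leaving the tree is Riga Seoul (2); add Seoul.
Step 5: cheapest edge leaving the tree is Paris Riga (8); add Paris.
Step 6: cheapest edge leaving the tree is Cairo Riga (12); add Cairo.
Step 7: cheapest edge leaving the tree is Delhi Lagos (23); add Delhi.
MST edges: Lagos Tokyo, Hanoi Lagos, Lagos Riga, Riga Seoul, Paris Riga, Cairo Riga, Delhi Lagos; total weight 1+3+8+2+8+12+23 = 57.

57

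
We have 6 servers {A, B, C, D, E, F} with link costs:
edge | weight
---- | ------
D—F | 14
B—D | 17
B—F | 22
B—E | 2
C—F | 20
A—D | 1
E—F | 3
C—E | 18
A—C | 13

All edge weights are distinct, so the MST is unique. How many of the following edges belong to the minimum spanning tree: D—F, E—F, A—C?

3

Kruskal's algorithm — process edges by increasing weight (ties by edge label):
A—D (1): add — endpoints in different components.
B—E (2): add — endpoints in different components.
E—F (3): add — endpoints in different components.
A—C (13): add — endpoints in different components.
D—F (14): add — endpoints in different components.
MST edge set: {A—D, B—E, E—F, A—C, D—F}.
Of the listed edges, {D—F, E—F, A—C} are in the MST → 3.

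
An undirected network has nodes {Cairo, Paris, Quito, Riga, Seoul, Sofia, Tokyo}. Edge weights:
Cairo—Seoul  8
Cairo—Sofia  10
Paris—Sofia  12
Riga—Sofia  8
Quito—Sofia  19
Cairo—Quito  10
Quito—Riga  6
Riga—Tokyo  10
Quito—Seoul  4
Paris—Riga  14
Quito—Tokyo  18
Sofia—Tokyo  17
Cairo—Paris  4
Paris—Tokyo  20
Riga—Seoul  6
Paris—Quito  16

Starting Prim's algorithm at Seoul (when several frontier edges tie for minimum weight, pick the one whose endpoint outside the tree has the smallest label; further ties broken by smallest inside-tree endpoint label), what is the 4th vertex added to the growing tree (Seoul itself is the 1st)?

Prim, starting at Seoul.
Step 1: cheapest edge leaving the tree is Quito—Seoul (4); add Quito.
Step 2: cheapest edge leaving the tree is Quito—Riga (6); add Riga.
Step 3: cheapest edge leaving the tree is Cairo—Seoul (8); add Cairo.
Step 4: cheapest edge leaving the tree is Cairo—Paris (4); add Paris.
Step 5: cheapest edge leaving the tree is Riga—Sofia (8); add Sofia.
Step 6: cheapest edge leaving the tree is Riga—Tokyo (10); add Tokyo.
Vertex order: Seoul, Quito, Riga, Cairo, Paris, Sofia, Tokyo. The 4th vertex is Cairo.

Cairo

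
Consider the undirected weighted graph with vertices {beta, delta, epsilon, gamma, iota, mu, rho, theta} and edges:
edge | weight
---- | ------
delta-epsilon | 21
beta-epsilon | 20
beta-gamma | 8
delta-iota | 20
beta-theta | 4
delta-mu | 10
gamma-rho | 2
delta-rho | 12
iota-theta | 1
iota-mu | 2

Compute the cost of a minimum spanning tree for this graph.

Grow the tree from theta using Prim:
Step 1: frontier [iota-theta 1, beta-theta 4] → take iota-theta (1); add iota.
Step 2: frontier [iota-mu 2, delta-iota 20, beta-theta 4] → take iota-mu (2); add mu.
Step 3: frontier [delta-iota 20, delta-mu 10, beta-theta 4] → take beta-theta (4); add beta.
Step 4: frontier [beta-gamma 8, beta-epsilon 20, delta-iota 20, delta-mu 10] → take beta-gamma (8); add gamma.
Step 5: frontier [beta-epsilon 20, gamma-rho 2, delta-iota 20, delta-mu 10] → take gamma-rho (2); add rho.
Step 6: frontier [beta-epsilon 20, delta-iota 20, delta-mu 10, delta-rho 12] → take delta-mu (10); add delta.
Step 7: frontier [beta-epsilon 20, delta-epsilon 21] → take beta-epsilon (20); add epsilon.
MST edges: iota-theta, iota-mu, beta-theta, beta-gamma, gamma-rho, delta-mu, beta-epsilon; total weight 1+2+4+8+2+10+20 = 47.

47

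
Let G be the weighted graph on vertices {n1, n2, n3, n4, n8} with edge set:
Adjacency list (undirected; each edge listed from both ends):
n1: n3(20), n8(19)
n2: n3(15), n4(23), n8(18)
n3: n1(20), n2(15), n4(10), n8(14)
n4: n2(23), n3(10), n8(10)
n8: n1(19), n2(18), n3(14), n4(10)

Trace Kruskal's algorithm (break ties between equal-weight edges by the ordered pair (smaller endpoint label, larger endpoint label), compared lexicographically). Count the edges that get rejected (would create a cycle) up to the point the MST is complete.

Kruskal's algorithm — process edges by increasing weight (ties by edge label):
n3-n4 (10): add. Components now {n2} {n3,n4} {n8} {n1}
n4-n8 (10): add. Components now {n2} {n3,n4,n8} {n1}
n3-n8 (14): skip — n8 and n3 already connected.
n2-n3 (15): add. Components now {n2,n3,n4,n8} {n1}
n2-n8 (18): skip — n2 and n8 already connected.
n1-n8 (19): add. Components now {n1,n2,n3,n4,n8}
Edges rejected before the tree was complete: 2.

2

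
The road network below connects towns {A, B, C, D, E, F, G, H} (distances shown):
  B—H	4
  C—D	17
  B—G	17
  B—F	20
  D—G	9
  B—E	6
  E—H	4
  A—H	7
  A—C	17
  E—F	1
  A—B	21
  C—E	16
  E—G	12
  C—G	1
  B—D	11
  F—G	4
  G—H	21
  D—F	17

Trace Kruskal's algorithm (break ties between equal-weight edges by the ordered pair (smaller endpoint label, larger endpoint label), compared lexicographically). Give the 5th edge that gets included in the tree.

F-G

Kruskal's algorithm — process edges by increasing weight (ties by edge label):
C—G (1): add — endpoints in different components.
E—F (1): add — endpoints in different components.
B—H (4): add — endpoints in different components.
E—H (4): add — endpoints in different components.
F—G (4): add — endpoints in different components.
B—E (6): skip — B and E already connected.
A—H (7): add — endpoints in different components.
D—G (9): add — endpoints in different components.
The 5th edge added is F—G.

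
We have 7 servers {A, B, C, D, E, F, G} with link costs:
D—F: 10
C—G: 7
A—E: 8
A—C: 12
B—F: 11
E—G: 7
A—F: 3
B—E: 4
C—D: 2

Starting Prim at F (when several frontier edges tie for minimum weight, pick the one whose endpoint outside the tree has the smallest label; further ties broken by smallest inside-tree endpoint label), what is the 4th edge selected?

Grow the tree from F using Prim:
Step 1: cheapest edge leaving the tree is A—F (3); add A.
Step 2: cheapest edge leaving the tree is A—E (8); add E.
Step 3: cheapest edge leaving the tree is B—E (4); add B.
Step 4: cheapest edge leaving the tree is E—G (7); add G.
Step 5: cheapest edge leaving the tree is C—G (7); add C.
Step 6: cheapest edge leaving the tree is C—D (2); add D.
The 4th edge added is E—G.

E-G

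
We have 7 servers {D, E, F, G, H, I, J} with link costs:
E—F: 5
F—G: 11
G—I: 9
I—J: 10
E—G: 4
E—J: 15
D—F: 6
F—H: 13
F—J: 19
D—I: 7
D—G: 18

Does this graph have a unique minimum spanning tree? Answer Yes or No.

Yes

Sort edges by weight, then run Kruskal:
E—G (4): add. Components now {D} {E,G} {F} {H} {I} {J}
E—F (5): add. Components now {D} {E,F,G} {H} {I} {J}
D—F (6): add. Components now {D,E,F,G} {H} {I} {J}
D—I (7): add. Components now {D,E,F,G,I} {H} {J}
G—I (9): skip — G and I already connected.
I—J (10): add. Components now {D,E,F,G,I,J} {H}
F—G (11): skip — F and G already connected.
F—H (13): add. Components now {D,E,F,G,H,I,J}
Every non-tree edge has weight strictly greater than the heaviest edge on the tree path between its endpoints, so the MST is unique.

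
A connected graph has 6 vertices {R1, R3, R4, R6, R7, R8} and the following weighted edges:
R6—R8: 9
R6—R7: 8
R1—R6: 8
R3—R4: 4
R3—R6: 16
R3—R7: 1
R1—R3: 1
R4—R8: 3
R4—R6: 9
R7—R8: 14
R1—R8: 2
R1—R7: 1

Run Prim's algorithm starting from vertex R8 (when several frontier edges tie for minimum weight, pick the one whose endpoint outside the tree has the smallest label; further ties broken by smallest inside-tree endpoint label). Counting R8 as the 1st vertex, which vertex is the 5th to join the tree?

R4

Prim, starting at R8.
Step 1: frontier [R1—R8 2, R4—R8 3, R6—R8 9, R7—R8 14] → take R1—R8 (2); add R1.
Step 2: frontier [R1—R3 1, R1—R7 1, R1—R6 8, R4—R8 3, R6—R8 9, R7—R8 14] → take R1—R3 (1); add R3.
Step 3: frontier [R1—R7 1, R1—R6 8, R3—R7 1, R3—R4 4, R3—R6 16, R4—R8 3, R6—R8 9, R7—R8 14] → take R1—R7 (1); add R7.
Step 4: frontier [R1—R6 8, R3—R4 4, R3—R6 16, R6—R7 8, R4—R8 3, R6—R8 9] → take R4—R8 (3); add R4.
Step 5: frontier [R1—R6 8, R3—R6 16, R4—R6 9, R6—R7 8, R6—R8 9] → take R1—R6 (8); add R6.
Vertex order: R8, R1, R3, R7, R4, R6. The 5th vertex is R4.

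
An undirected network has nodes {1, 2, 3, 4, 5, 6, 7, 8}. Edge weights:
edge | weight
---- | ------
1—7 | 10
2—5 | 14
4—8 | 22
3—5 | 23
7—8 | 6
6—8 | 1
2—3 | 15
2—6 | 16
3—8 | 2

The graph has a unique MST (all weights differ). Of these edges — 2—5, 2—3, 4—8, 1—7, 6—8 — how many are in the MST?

5

Sort edges by weight, then run Kruskal:
6—8 (1): add — endpoints in different components.
3—8 (2): add — endpoints in different components.
7—8 (6): add — endpoints in different components.
1—7 (10): add — endpoints in different components.
2—5 (14): add — endpoints in different components.
2—3 (15): add — endpoints in different components.
2—6 (16): skip — 2 and 6 already connected.
4—8 (22): add — endpoints in different components.
MST edge set: {6—8, 3—8, 7—8, 1—7, 2—5, 2—3, 4—8}.
Of the listed edges, {2—5, 2—3, 4—8, 1—7, 6—8} are in the MST → 5.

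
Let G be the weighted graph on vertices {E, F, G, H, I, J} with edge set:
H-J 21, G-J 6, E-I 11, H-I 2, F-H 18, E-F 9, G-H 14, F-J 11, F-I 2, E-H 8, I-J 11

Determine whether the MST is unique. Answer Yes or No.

No

Sort edges by weight, then run Kruskal:
F-I (2): add — endpoints in different components.
H-I (2): add — endpoints in different components.
G-J (6): add — endpoints in different components.
E-H (8): add — endpoints in different components.
E-F (9): skip — E and F already connected.
E-I (11): skip — E and I already connected.
F-J (11): add — endpoints in different components.
Non-tree edge I-J has weight 11, equal to the heaviest edge on its tree cycle — swapping gives another MST of the same weight. Not unique.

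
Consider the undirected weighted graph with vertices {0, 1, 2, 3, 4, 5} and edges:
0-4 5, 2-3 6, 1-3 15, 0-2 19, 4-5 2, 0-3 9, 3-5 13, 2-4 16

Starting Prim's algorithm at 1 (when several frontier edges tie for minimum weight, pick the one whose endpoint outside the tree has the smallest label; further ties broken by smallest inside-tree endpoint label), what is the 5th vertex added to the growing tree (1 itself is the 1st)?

Prim, starting at 1.
Step 1: cheapest edge leaving the tree is 1-3 (15); add 3.
Step 2: cheapest edge leaving the tree is 2-3 (6); add 2.
Step 3: cheapest edge leaving the tree is 0-3 (9); add 0.
Step 4: cheapest edge leaving the tree is 0-4 (5); add 4.
Step 5: cheapest edge leaving the tree is 4-5 (2); add 5.
Vertex order: 1, 3, 2, 0, 4, 5. The 5th vertex is 4.

4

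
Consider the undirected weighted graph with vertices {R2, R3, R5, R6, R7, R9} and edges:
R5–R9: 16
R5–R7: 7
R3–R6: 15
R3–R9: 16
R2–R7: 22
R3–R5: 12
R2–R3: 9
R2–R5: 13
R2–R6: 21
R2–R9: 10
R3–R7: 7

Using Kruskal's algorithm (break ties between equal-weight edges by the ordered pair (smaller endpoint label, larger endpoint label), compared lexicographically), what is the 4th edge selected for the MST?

Sort edges by weight, then run Kruskal:
R3–R7 (7): add. Components now {R3,R7} {R6} {R2} {R5} {R9}
R5–R7 (7): add. Components now {R3,R5,R7} {R6} {R2} {R9}
R2–R3 (9): add. Components now {R2,R3,R5,R7} {R6} {R9}
R2–R9 (10): add. Components now {R2,R3,R5,R7,R9} {R6}
R3–R5 (12): skip — R3 and R5 already connected.
R2–R5 (13): skip — R2 and R5 already connected.
R3–R6 (15): add. Components now {R2,R3,R5,R6,R7,R9}
The 4th edge added is R2–R9.

R2-R9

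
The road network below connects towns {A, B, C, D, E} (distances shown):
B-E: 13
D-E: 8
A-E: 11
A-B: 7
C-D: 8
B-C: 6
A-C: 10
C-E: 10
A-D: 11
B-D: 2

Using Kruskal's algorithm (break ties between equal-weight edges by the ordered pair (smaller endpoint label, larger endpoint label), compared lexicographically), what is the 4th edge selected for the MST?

Kruskal's algorithm — process edges by increasing weight (ties by edge label):
B-D (2): add — endpoints in different components.
B-C (6): add — endpoints in different components.
A-B (7): add — endpoints in different components.
C-D (8): skip — C and D already connected.
D-E (8): add — endpoints in different components.
The 4th edge added is D-E.

D-E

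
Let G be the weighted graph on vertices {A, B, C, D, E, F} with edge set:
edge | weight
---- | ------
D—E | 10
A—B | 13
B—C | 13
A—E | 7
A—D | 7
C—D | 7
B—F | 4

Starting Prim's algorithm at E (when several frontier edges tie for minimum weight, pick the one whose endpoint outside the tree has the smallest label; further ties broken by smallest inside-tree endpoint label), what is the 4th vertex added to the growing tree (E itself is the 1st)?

C

Prim, starting at E.
Step 1: frontier [A—E 7, D—E 10] → take A—E (7); add A.
Step 2: frontier [A—D 7, A—B 13, D—E 10] → take A—D (7); add D.
Step 3: frontier [A—B 13, C—D 7] → take C—D (7); add C.
Step 4: frontier [A—B 13, B—C 13] → take A—B (13); add B.
Step 5: frontier [B—F 4] → take B—F (4); add F.
Vertex order: E, A, D, C, B, F. The 4th vertex is C.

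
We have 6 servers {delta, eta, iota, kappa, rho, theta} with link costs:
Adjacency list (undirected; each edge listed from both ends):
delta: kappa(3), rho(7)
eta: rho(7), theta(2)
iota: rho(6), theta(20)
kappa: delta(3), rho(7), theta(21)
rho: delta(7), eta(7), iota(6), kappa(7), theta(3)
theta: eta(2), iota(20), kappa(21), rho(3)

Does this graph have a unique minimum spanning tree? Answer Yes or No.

Kruskal's algorithm — process edges by increasing weight (ties by edge label):
eta—theta (2): add — endpoints in different components.
delta—kappa (3): add — endpoints in different components.
rho—theta (3): add — endpoints in different components.
iota—rho (6): add — endpoints in different components.
delta—rho (7): add — endpoints in different components.
Non-tree edge kappa—rho has weight 7, equal to the heaviest edge on its tree cycle — swapping gives another MST of the same weight. Not unique.

No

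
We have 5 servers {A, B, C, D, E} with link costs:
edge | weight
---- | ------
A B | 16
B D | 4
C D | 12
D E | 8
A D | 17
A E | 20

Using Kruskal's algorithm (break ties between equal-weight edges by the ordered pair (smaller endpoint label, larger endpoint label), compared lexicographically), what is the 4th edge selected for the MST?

Kruskal's algorithm — process edges by increasing weight (ties by edge label):
B D (4): add — endpoints in different components.
D E (8): add — endpoints in different components.
C D (12): add — endpoints in different components.
A B (16): add — endpoints in different components.
The 4th edge added is A B.

A-B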